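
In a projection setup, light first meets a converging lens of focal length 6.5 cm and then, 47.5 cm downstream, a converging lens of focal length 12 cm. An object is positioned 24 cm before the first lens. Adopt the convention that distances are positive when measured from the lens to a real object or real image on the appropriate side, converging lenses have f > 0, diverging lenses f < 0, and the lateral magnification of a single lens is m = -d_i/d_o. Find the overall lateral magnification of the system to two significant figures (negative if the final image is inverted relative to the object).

0.17

Applying the thin-lens equation to the first lens, 1/6.5 = 1/24 + 1/d_i1, which gives d_i1 = 8.914 cm.
Its lateral magnification is m_1 = -d_i1/d_o1 = -(8.914)/24 = -0.3714.
The intermediate image is 8.914 cm to the right of lens 1, so d_o2 = L - d_i1 = 47.5 - 8.914 = 38.586 cm.
Applying the thin-lens equation again with f_2 = 12 cm and d_o2 = 38.586 cm gives d_i2 = 17.416 cm.
m_2 = -(17.416)/(38.586) = -0.4514.
Total m = m_1 x m_2 = (-0.3714)(-0.4514) = 0.1677.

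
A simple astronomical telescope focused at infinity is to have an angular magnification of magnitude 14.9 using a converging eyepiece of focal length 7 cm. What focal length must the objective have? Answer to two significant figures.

100 cm

|M| = f_obj/|f_eye|, so f_obj = |M| x |f_eye| = 14.9 x 7 = 104.300 cm.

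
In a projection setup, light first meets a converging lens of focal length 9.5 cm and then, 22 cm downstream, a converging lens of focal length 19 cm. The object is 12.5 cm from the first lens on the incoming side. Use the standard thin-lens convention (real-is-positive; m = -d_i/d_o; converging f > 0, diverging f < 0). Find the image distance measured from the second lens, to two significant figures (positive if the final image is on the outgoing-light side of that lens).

First lens: d_i1 = 1/(1/9.5 - 1/12.5) = 39.583 cm.
This image would form 39.583 cm past lens 1, i.e. 17.583 cm beyond lens 2, so it is a virtual object for lens 2: d_o2 = 22 - 39.583 = -17.583 cm.
Second lens: d_i2 = 1/(1/19 - 1/(-17.583)) = 9.132 cm.

9.1 cm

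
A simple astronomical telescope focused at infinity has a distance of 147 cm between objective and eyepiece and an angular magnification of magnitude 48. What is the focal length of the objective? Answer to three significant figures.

In normal adjustment the tube length equals f_obj + f_eye and |M| = f_obj/f_eye.
So f_obj = 48 f_eye and 48 f_eye + f_eye = 147 cm, giving f_eye = 147/49 = 3.000 cm and f_obj = 144.000 cm.

144 cm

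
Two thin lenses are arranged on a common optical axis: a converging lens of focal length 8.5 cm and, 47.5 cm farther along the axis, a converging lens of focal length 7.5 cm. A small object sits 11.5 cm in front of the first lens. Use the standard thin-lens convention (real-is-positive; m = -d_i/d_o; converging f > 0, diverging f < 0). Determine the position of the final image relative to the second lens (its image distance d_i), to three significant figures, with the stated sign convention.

Lens 1: 1/d_i1 = 1/f_1 - 1/d_o1 = 1/8.5 - 1/11.5 = 0.03069 cm^-1, so d_i1 = 32.583 cm.
Object distance for lens 2: d_o2 = 47.5 - 32.583 = 14.917 cm.
Lens 2: 1/d_i2 = 1/f_2 - 1/d_o2 = 1/7.5 - 1/(14.917) = 0.06629 cm^-1, so d_i2 = 15.084 cm.

15.1 cm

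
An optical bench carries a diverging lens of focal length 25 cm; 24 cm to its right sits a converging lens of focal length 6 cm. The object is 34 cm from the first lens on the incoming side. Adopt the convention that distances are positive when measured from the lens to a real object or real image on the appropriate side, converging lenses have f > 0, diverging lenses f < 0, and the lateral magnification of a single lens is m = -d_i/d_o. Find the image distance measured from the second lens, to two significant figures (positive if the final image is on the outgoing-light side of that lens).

7.1 cm

First lens: d_i1 = 1/(1/(-25) - 1/34) = -14.407 cm.
The intermediate image is virtual, 14.407 cm to the left of lens 1, so d_o2 = L - d_i1 = 24 - (-14.407) = 38.407 cm.
Second lens: d_i2 = 1/(1/6 - 1/(38.407)) = 7.111 cm.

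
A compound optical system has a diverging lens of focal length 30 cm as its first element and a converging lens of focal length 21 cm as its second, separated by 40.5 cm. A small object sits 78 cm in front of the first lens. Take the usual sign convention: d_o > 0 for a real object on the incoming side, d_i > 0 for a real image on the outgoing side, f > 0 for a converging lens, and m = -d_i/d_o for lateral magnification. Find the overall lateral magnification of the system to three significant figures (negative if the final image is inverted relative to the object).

-0.142

First lens: d_i1 = 1/(1/(-30) - 1/78) = -21.667 cm.
m_1 = -(-21.667)/78 = 0.2778.
The intermediate image is virtual, 21.667 cm to the left of lens 1, so d_o2 = L - d_i1 = 40.5 - (-21.667) = 62.167 cm.
Second lens: d_i2 = 1/(1/21 - 1/(62.167)) = 31.713 cm.
m_2 = -(31.713)/(62.167) = -0.5101.
Overall magnification: m = m_1 m_2 = -0.1417.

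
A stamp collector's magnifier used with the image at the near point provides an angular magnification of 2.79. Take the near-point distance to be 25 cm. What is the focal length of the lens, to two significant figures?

14 cm

For the image at the near point, M = 1 + D/f.
f = D/(M - 1) = 25/(2.79 - 1) = 13.966 cm.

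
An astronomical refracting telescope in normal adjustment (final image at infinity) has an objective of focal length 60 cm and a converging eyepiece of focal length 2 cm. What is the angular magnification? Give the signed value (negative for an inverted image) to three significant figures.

-30.0

M = -f_obj/f_eye = -60/(2) = -30.000.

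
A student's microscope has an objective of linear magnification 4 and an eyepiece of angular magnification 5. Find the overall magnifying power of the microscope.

The overall magnification of a compound microscope is the product of the objective and eyepiece magnifications:
M = M_obj x M_eye = 4 x 5 = 20.

20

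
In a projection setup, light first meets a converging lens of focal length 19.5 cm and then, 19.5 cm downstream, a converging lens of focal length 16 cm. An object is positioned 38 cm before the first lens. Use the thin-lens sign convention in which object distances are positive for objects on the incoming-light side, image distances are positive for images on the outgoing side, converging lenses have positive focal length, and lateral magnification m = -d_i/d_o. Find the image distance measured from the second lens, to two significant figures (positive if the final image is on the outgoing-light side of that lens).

9.0 cm

Applying the thin-lens equation to the first lens, 1/19.5 = 1/38 + 1/d_i1, which gives d_i1 = 40.054 cm.
Since 40.054 cm > 19.5 cm, the first image lies past the second lens and serves as a virtual object: d_o2 = L - d_i1 = -20.554 cm.
Applying the thin-lens equation again with f_2 = 16 cm and d_o2 = -20.554 cm gives d_i2 = 8.997 cm.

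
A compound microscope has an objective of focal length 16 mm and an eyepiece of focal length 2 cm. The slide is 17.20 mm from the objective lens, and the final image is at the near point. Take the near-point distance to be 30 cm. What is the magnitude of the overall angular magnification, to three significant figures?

Convert to cm: f_obj = 16 mm = 1.6 cm; d_o = 17.20 mm = 1.72 cm.
Objective: 1/d_i = 1/f_obj - 1/d_o = 1/1.6 - 1/1.72 = 0.04360 cm^-1, so d_i = 22.933 cm.
m_obj = -d_i/d_o = -22.933/1.72 = -13.333.
Eyepiece angular magnification (image at near point): M_eye = 1 + D/f_e = 1 + 30/2 = 16.000.
Overall M = m_obj x M_eye = (-13.333)(16.000) = -213.33.
|M| = 213.33.

213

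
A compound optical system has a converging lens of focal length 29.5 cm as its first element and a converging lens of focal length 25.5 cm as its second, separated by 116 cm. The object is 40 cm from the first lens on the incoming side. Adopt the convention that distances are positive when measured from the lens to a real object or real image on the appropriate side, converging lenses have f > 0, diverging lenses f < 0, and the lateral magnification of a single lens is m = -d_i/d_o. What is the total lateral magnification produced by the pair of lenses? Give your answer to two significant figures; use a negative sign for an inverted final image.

-3.3

Applying the thin-lens equation to the first lens, 1/29.5 = 1/40 + 1/d_i1, which gives d_i1 = 112.381 cm.
Its lateral magnification is m_1 = -d_i1/d_o1 = -(112.381)/40 = -2.8095.
Object distance for lens 2: d_o2 = 116 - 112.381 = 3.619 cm.
Applying the thin-lens equation again with f_2 = 25.5 cm and d_o2 = 3.619 cm gives d_i2 = -4.218 cm.
m_2 = -(-4.218)/(3.619) = 1.1654.
Overall magnification: m = m_1 m_2 = -3.2742.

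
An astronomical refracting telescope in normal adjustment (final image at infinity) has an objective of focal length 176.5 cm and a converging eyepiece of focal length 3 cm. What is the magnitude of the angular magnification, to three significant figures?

|M| = f_obj/|f_eye| = 176.5/3 = 58.833.

58.8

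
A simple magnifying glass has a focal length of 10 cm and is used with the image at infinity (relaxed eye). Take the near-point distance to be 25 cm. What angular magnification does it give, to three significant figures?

M = D/f = 25/10 = 2.500.

2.50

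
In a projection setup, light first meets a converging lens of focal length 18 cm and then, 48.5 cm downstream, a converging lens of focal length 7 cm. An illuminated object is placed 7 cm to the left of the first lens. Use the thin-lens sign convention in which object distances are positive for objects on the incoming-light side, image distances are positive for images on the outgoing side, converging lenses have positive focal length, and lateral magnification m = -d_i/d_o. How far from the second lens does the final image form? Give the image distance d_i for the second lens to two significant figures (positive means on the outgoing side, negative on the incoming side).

7.9 cm

Lens 1: 1/d_i1 = 1/f_1 - 1/d_o1 = 1/18 - 1/7 = -0.08730 cm^-1, so d_i1 = -11.455 cm.
With d_i1 < 0 the first image is virtual and lies on the object side; the object distance for lens 2 is d_o2 = 48.5 - (-11.455) = 59.955 cm.
Lens 2: 1/d_i2 = 1/f_2 - 1/d_o2 = 1/7 - 1/(59.955) = 0.12618 cm^-1, so d_i2 = 7.925 cm.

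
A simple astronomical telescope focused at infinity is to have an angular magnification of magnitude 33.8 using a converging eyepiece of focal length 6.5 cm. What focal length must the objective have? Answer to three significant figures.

|M| = f_obj/|f_eye|, so f_obj = |M| x |f_eye| = 33.8 x 6.5 = 219.700 cm.

220 cm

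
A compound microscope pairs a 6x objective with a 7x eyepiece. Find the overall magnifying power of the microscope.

42

The overall magnification of a compound microscope is the product of the objective and eyepiece magnifications:
M = M_obj x M_eye = 6 x 7 = 42.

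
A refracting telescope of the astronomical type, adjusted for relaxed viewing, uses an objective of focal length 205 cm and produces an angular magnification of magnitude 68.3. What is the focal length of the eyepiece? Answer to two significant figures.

|M| = f_obj/f_eye, so f_eye = f_obj/|M| = 205/68.3 = 3.001 cm.

3.0 cm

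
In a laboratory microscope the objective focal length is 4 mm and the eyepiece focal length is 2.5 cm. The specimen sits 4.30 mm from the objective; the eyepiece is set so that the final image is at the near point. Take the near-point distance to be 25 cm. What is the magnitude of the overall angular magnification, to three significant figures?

Convert to cm: f_obj = 4 mm = 0.4 cm; d_o = 4.30 mm = 0.43 cm.
Objective: 1/d_i = 1/f_obj - 1/d_o = 1/0.4 - 1/0.43 = 0.17442 cm^-1, so d_i = 5.733 cm.
m_obj = -d_i/d_o = -5.733/0.43 = -13.333.
Eyepiece angular magnification (image at near point): M_eye = 1 + D/f_e = 1 + 25/2.5 = 11.000.
Overall M = m_obj x M_eye = (-13.333)(11.000) = -146.67.
|M| = 146.67.

147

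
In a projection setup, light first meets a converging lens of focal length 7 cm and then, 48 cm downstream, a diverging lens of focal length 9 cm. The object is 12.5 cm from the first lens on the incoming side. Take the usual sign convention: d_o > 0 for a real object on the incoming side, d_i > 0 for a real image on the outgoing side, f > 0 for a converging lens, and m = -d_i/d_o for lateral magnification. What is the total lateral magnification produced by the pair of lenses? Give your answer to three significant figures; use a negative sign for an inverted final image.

-0.279

Applying the thin-lens equation to the first lens, 1/7 = 1/12.5 + 1/d_i1, which gives d_i1 = 15.909 cm.
Its lateral magnification is m_1 = -d_i1/d_o1 = -(15.909)/12.5 = -1.2727.
The intermediate image is 15.909 cm to the right of lens 1, so d_o2 = L - d_i1 = 48 - 15.909 = 32.091 cm.
Applying the thin-lens equation again with f_2 = -9 cm and d_o2 = 32.091 cm gives d_i2 = -7.029 cm.
m_2 = -(-7.029)/(32.091) = 0.2190.
Total m = m_1 x m_2 = (-1.2727)(0.2190) = -0.2788.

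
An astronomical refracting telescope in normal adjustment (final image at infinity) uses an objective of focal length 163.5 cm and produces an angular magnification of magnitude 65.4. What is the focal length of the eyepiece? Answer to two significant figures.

2.5 cm

|M| = f_obj/f_eye, so f_eye = f_obj/|M| = 163.5/65.4 = 2.500 cm.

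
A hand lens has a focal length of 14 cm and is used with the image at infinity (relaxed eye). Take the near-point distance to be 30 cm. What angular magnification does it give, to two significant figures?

2.1

M = D/f = 30/14 = 2.143.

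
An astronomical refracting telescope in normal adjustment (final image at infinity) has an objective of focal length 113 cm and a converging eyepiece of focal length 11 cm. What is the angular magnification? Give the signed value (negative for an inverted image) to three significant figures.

-10.3

M = -f_obj/f_eye = -113/(11) = -10.273.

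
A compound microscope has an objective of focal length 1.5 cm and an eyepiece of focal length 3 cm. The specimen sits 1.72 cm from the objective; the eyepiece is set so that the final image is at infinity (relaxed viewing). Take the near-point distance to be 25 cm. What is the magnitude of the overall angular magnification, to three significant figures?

56.8

Objective: 1/d_i = 1/f_obj - 1/d_o = 1/1.5 - 1/1.72 = 0.08527 cm^-1, so d_i = 11.727 cm.
m_obj = -d_i/d_o = -11.727/1.72 = -6.818.
Eyepiece angular magnification (image at infinity): M_eye = D/f_e = 25/3 = 8.333.
Overall M = m_obj x M_eye = (-6.818)(8.333) = -56.82.
|M| = 56.82.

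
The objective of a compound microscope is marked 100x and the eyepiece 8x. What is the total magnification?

The overall magnification of a compound microscope is the product of the objective and eyepiece magnifications:
M = M_obj x M_eye = 100 x 8 = 800.

800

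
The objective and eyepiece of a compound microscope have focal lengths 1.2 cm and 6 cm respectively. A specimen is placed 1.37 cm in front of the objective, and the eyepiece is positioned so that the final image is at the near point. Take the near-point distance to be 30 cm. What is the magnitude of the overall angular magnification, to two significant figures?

Objective: 1/d_i = 1/f_obj - 1/d_o = 1/1.2 - 1/1.37 = 0.10341 cm^-1, so d_i = 9.671 cm.
m_obj = -d_i/d_o = -9.671/1.37 = -7.059.
Eyepiece angular magnification (image at near point): M_eye = 1 + D/f_e = 1 + 30/6 = 6.000.
Overall M = m_obj x M_eye = (-7.059)(6.000) = -42.35.
|M| = 42.35.

42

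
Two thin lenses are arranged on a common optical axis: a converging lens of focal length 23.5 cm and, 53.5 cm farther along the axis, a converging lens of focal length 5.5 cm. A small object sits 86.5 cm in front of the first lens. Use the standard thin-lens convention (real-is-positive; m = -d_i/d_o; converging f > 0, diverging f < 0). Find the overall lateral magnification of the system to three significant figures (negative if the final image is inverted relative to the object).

Applying the thin-lens equation to the first lens, 1/23.5 = 1/86.5 + 1/d_i1, which gives d_i1 = 32.266 cm.
Its lateral magnification is m_1 = -d_i1/d_o1 = -(32.266)/86.5 = -0.3730.
The intermediate image is 32.266 cm to the right of lens 1, so d_o2 = L - d_i1 = 53.5 - 32.266 = 21.234 cm.
Applying the thin-lens equation again with f_2 = 5.5 cm and d_o2 = 21.234 cm gives d_i2 = 7.423 cm.
m_2 = -(7.423)/(21.234) = -0.3496.
The system's lateral magnification is m_1 m_2 = (-0.3730)(-0.3496) = 0.1304.

0.130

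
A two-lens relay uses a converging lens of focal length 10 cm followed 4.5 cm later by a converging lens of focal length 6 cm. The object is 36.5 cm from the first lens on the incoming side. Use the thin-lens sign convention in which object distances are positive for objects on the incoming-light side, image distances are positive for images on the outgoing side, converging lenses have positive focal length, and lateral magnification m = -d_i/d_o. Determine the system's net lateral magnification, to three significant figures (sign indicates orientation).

Applying the thin-lens equation to the first lens, 1/10 = 1/36.5 + 1/d_i1, which gives d_i1 = 13.774 cm.
Its lateral magnification is m_1 = -d_i1/d_o1 = -(13.774)/36.5 = -0.3774.
Since 13.774 cm > 4.5 cm, the first image lies past the second lens and serves as a virtual object: d_o2 = L - d_i1 = -9.274 cm.
Applying the thin-lens equation again with f_2 = 6 cm and d_o2 = -9.274 cm gives d_i2 = 3.643 cm.
m_2 = -(3.643)/(-9.274) = 0.3928.
The system's lateral magnification is m_1 m_2 = (-0.3774)(0.3928) = -0.1482.

-0.148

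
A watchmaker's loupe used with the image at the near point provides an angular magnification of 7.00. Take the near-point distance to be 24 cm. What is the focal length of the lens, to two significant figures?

4.0 cm

For the image at the near point, M = 1 + D/f.
f = D/(M - 1) = 24/(7.0 - 1) = 4.000 cm.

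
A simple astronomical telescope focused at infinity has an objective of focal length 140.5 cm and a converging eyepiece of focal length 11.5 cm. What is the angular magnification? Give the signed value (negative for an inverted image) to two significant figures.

M = -f_obj/f_eye = -140.5/(11.5) = -12.217.

-12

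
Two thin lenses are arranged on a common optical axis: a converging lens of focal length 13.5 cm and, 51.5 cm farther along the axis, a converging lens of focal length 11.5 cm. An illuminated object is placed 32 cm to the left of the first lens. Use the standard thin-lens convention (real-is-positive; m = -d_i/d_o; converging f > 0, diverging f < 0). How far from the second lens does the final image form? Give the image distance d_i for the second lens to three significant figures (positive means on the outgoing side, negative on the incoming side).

19.4 cm

Applying the thin-lens equation to the first lens, 1/13.5 = 1/32 + 1/d_i1, which gives d_i1 = 23.351 cm.
The intermediate image is 23.351 cm to the right of lens 1, so d_o2 = L - d_i1 = 51.5 - 23.351 = 28.149 cm.
Applying the thin-lens equation again with f_2 = 11.5 cm and d_o2 = 28.149 cm gives d_i2 = 19.444 cm.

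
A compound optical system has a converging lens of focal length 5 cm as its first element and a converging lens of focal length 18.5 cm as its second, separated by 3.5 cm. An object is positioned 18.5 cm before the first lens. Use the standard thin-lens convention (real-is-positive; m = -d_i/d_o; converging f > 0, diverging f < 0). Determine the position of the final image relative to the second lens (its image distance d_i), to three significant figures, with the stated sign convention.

2.84 cm

Applying the thin-lens equation to the first lens, 1/5 = 1/18.5 + 1/d_i1, which gives d_i1 = 6.852 cm.
Since 6.852 cm > 3.5 cm, the first image lies past the second lens and serves as a virtual object: d_o2 = L - d_i1 = -3.352 cm.
Applying the thin-lens equation again with f_2 = 18.5 cm and d_o2 = -3.352 cm gives d_i2 = 2.838 cm.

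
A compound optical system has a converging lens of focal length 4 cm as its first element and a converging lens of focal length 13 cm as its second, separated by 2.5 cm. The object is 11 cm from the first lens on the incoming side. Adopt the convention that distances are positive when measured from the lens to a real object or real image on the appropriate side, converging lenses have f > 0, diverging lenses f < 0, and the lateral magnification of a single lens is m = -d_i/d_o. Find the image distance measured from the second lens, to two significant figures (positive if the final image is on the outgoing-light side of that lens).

2.9 cm

First lens: d_i1 = 1/(1/4 - 1/11) = 6.286 cm.
This image would form 6.286 cm past lens 1, i.e. 3.786 cm beyond lens 2, so it is a virtual object for lens 2: d_o2 = 2.5 - 6.286 = -3.786 cm.
Second lens: d_i2 = 1/(1/13 - 1/(-3.786)) = 2.932 cm.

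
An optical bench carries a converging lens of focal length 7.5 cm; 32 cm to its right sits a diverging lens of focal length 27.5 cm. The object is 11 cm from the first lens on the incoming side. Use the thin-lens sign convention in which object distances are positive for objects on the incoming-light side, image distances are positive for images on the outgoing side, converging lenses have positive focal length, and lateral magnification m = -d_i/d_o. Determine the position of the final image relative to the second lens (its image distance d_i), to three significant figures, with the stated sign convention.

Applying the thin-lens equation to the first lens, 1/7.5 = 1/11 + 1/d_i1, which gives d_i1 = 23.571 cm.
The intermediate image is 23.571 cm to the right of lens 1, so d_o2 = L - d_i1 = 32 - 23.571 = 8.429 cm.
Applying the thin-lens equation again with f_2 = -27.5 cm and d_o2 = 8.429 cm gives d_i2 = -6.451 cm.

-6.45 cm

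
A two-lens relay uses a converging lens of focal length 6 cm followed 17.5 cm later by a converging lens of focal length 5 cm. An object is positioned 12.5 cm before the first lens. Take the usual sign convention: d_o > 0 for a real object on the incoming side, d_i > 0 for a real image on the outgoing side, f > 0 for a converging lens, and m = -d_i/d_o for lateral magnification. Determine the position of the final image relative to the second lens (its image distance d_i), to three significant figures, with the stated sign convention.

31.0 cm

First lens: d_i1 = 1/(1/6 - 1/12.5) = 11.538 cm.
The intermediate image is 11.538 cm to the right of lens 1, so d_o2 = L - d_i1 = 17.5 - 11.538 = 5.962 cm.
Second lens: d_i2 = 1/(1/5 - 1/(5.962)) = 31.000 cm.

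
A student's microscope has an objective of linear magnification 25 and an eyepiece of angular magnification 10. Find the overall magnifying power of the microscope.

250

The overall magnification of a compound microscope is the product of the objective and eyepiece magnifications:
M = M_obj x M_eye = 25 x 10 = 250.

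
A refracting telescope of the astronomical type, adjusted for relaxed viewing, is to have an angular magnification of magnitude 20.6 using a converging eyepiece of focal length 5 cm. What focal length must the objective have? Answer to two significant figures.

|M| = f_obj/|f_eye|, so f_obj = |M| x |f_eye| = 20.6 x 5 = 103.000 cm.

100 cm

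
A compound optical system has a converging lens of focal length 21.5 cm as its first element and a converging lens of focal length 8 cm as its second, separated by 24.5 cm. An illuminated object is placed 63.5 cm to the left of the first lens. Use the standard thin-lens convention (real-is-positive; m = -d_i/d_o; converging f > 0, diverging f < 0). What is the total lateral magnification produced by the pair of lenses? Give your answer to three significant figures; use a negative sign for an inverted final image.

Applying the thin-lens equation to the first lens, 1/21.5 = 1/63.5 + 1/d_i1, which gives d_i1 = 32.506 cm.
Its lateral magnification is m_1 = -d_i1/d_o1 = -(32.506)/63.5 = -0.5119.
This image would form 32.506 cm past lens 1, i.e. 8.006 cm beyond lens 2, so it is a virtual object for lens 2: d_o2 = 24.5 - 32.506 = -8.006 cm.
Applying the thin-lens equation again with f_2 = 8 cm and d_o2 = -8.006 cm gives d_i2 = 4.001 cm.
m_2 = -(4.001)/(-8.006) = 0.4998.
Overall magnification: m = m_1 m_2 = -0.2559.

-0.256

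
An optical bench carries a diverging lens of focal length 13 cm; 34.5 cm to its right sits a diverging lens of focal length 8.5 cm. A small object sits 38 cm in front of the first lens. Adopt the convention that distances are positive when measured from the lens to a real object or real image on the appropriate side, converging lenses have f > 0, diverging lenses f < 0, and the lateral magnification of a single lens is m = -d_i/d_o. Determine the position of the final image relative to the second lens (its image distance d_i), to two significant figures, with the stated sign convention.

Lens 1: 1/d_i1 = 1/f_1 - 1/d_o1 = 1/(-13) - 1/38 = -0.10324 cm^-1, so d_i1 = -9.686 cm.
With d_i1 < 0 the first image is virtual and lies on the object side; the object distance for lens 2 is d_o2 = 34.5 - (-9.686) = 44.186 cm.
Lens 2: 1/d_i2 = 1/f_2 - 1/d_o2 = 1/(-8.5) - 1/(44.186) = -0.14028 cm^-1, so d_i2 = -7.129 cm.

-7.1 cm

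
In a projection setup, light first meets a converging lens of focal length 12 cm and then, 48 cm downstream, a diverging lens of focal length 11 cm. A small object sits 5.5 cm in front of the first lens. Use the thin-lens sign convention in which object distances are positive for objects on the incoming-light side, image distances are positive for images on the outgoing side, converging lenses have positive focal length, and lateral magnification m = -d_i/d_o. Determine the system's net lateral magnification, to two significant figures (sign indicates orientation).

0.29

Lens 1: 1/d_i1 = 1/f_1 - 1/d_o1 = 1/12 - 1/5.5 = -0.09848 cm^-1, so d_i1 = -10.154 cm.
m_1 = -(-10.154)/5.5 = 1.8462.
The intermediate image is virtual, 10.154 cm to the left of lens 1, so d_o2 = L - d_i1 = 48 - (-10.154) = 58.154 cm.
Lens 2: 1/d_i2 = 1/f_2 - 1/d_o2 = 1/(-11) - 1/(58.154) = -0.10810 cm^-1, so d_i2 = -9.250 cm.
m_2 = -(-9.250)/(58.154) = 0.1591.
Total m = m_1 x m_2 = (1.8462)(0.1591) = 0.2937.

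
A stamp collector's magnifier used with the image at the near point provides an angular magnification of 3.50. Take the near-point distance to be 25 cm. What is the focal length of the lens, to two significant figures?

For the image at the near point, M = 1 + D/f.
f = D/(M - 1) = 25/(3.5 - 1) = 10.000 cm.

10 cm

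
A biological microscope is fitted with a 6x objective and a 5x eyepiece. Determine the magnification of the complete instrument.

30

The overall magnification of a compound microscope is the product of the objective and eyepiece magnifications:
M = M_obj x M_eye = 6 x 5 = 30.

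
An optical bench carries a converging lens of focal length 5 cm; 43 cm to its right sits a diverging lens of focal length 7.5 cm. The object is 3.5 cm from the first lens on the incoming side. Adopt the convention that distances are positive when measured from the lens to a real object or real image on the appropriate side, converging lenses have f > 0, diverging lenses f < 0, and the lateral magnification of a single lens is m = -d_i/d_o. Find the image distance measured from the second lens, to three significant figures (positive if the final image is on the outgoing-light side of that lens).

-6.60 cm

First lens: d_i1 = 1/(1/5 - 1/3.5) = -11.667 cm.
The intermediate image is virtual, 11.667 cm to the left of lens 1, so d_o2 = L - d_i1 = 43 - (-11.667) = 54.667 cm.
Second lens: d_i2 = 1/(1/(-7.5) - 1/(54.667)) = -6.595 cm.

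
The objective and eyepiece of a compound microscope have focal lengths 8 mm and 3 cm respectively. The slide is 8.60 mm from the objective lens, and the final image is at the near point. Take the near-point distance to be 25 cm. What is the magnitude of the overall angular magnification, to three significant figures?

124

Convert to cm: f_obj = 8 mm = 0.8 cm; d_o = 8.60 mm = 0.86 cm.
Objective: 1/d_i = 1/f_obj - 1/d_o = 1/0.8 - 1/0.86 = 0.08721 cm^-1, so d_i = 11.467 cm.
m_obj = -d_i/d_o = -11.467/0.86 = -13.333.
Eyepiece angular magnification (image at near point): M_eye = 1 + D/f_e = 1 + 25/3 = 9.333.
Overall M = m_obj x M_eye = (-13.333)(9.333) = -124.44.
|M| = 124.44.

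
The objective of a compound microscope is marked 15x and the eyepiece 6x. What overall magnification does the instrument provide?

The overall magnification of a compound microscope is the product of the objective and eyepiece magnifications:
M = M_obj x M_eye = 15 x 6 = 90.

90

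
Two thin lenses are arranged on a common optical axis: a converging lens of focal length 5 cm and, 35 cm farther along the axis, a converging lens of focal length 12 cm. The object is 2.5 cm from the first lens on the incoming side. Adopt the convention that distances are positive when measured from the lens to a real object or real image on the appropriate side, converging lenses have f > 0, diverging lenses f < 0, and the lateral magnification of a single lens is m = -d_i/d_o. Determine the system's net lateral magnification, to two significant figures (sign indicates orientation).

-0.86

Lens 1: 1/d_i1 = 1/f_1 - 1/d_o1 = 1/5 - 1/2.5 = -0.20000 cm^-1, so d_i1 = -5.000 cm.
m_1 = -(-5.000)/2.5 = 2.0000.
With d_i1 < 0 the first image is virtual and lies on the object side; the object distance for lens 2 is d_o2 = 35 - (-5.000) = 40.000 cm.
Lens 2: 1/d_i2 = 1/f_2 - 1/d_o2 = 1/12 - 1/(40.000) = 0.05833 cm^-1, so d_i2 = 17.143 cm.
m_2 = -(17.143)/(40.000) = -0.4286.
Overall magnification: m = m_1 m_2 = -0.8571.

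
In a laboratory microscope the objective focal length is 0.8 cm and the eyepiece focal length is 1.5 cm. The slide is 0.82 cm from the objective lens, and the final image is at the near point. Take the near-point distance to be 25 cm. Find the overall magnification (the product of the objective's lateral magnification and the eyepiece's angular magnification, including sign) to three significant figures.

Objective: 1/d_i = 1/f_obj - 1/d_o = 1/0.8 - 1/0.82 = 0.03049 cm^-1, so d_i = 32.800 cm.
m_obj = -d_i/d_o = -32.800/0.82 = -40.000.
Eyepiece angular magnification (image at near point): M_eye = 1 + D/f_e = 1 + 25/1.5 = 17.667.
Overall M = m_obj x M_eye = (-40.000)(17.667) = -706.67.

-707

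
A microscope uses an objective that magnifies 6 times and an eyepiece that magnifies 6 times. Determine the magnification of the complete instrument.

36

The overall magnification of a compound microscope is the product of the objective and eyepiece magnifications:
M = M_obj x M_eye = 6 x 6 = 36.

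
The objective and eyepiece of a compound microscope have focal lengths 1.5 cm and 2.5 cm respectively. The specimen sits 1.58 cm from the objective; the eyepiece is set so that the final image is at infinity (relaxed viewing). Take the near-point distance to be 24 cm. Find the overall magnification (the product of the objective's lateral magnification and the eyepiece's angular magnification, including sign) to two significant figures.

-180

Objective: 1/d_i = 1/f_obj - 1/d_o = 1/1.5 - 1/1.58 = 0.03376 cm^-1, so d_i = 29.625 cm.
m_obj = -d_i/d_o = -29.625/1.58 = -18.750.
Eyepiece angular magnification (image at infinity): M_eye = D/f_e = 24/2.5 = 9.600.
Overall M = m_obj x M_eye = (-18.750)(9.600) = -180.00.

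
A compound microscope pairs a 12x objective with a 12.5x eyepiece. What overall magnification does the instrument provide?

The overall magnification of a compound microscope is the product of the objective and eyepiece magnifications:
M = M_obj x M_eye = 12 x 12.5 = 150.

150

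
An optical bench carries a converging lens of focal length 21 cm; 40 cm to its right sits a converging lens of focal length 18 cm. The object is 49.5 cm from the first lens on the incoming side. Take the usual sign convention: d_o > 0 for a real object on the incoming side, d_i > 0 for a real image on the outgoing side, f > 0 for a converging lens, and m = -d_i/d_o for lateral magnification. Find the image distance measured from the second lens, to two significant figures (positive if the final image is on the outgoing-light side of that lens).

-4.4 cm

Lens 1: 1/d_i1 = 1/f_1 - 1/d_o1 = 1/21 - 1/49.5 = 0.02742 cm^-1, so d_i1 = 36.474 cm.
The intermediate image is 36.474 cm to the right of lens 1, so d_o2 = L - d_i1 = 40 - 36.474 = 3.526 cm.
Lens 2: 1/d_i2 = 1/f_2 - 1/d_o2 = 1/18 - 1/(3.526) = -0.22803 cm^-1, so d_i2 = -4.385 cm.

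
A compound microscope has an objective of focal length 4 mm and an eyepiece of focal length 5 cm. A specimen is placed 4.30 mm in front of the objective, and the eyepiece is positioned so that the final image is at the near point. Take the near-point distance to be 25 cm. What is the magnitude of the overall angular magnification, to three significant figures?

Convert to cm: f_obj = 4 mm = 0.4 cm; d_o = 4.30 mm = 0.43 cm.
Objective: 1/d_i = 1/f_obj - 1/d_o = 1/0.4 - 1/0.43 = 0.17442 cm^-1, so d_i = 5.733 cm.
m_obj = -d_i/d_o = -5.733/0.43 = -13.333.
Eyepiece angular magnification (image at near point): M_eye = 1 + D/f_e = 1 + 25/5 = 6.000.
Overall M = m_obj x M_eye = (-13.333)(6.000) = -80.00.
|M| = 80.00.

80.0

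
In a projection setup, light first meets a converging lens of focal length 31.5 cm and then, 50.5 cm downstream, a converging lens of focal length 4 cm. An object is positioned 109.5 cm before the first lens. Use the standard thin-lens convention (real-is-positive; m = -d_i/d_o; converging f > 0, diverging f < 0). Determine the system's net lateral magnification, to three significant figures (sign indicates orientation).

Lens 1: 1/d_i1 = 1/f_1 - 1/d_o1 = 1/31.5 - 1/109.5 = 0.02261 cm^-1, so d_i1 = 44.221 cm.
m_1 = -(44.221)/109.5 = -0.4038.
That image sits 6.279 cm in front of the second lens, so d_o2 = 6.279 cm.
Lens 2: 1/d_i2 = 1/f_2 - 1/d_o2 = 1/4 - 1/(6.279) = 0.09074 cm^-1, so d_i2 = 11.021 cm.
m_2 = -(11.021)/(6.279) = -1.7553.
Total m = m_1 x m_2 = (-0.4038)(-1.7553) = 0.7089.

0.709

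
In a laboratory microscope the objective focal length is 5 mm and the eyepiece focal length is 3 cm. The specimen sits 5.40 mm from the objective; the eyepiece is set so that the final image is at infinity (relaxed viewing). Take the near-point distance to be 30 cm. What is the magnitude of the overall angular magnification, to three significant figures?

125

Convert to cm: f_obj = 5 mm = 0.5 cm; d_o = 5.40 mm = 0.54 cm.
Objective: 1/d_i = 1/f_obj - 1/d_o = 1/0.5 - 1/0.54 = 0.14815 cm^-1, so d_i = 6.750 cm.
m_obj = -d_i/d_o = -6.750/0.54 = -12.500.
Eyepiece angular magnification (image at infinity): M_eye = D/f_e = 30/3 = 10.000.
Overall M = m_obj x M_eye = (-12.500)(10.000) = -125.00.
|M| = 125.00.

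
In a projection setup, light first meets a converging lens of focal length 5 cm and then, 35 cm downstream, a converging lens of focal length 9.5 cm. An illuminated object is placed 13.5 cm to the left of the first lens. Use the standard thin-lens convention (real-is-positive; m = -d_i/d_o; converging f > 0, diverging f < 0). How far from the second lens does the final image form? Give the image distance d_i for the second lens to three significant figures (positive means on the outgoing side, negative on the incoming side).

Applying the thin-lens equation to the first lens, 1/5 = 1/13.5 + 1/d_i1, which gives d_i1 = 7.941 cm.
That image sits 27.059 cm in front of the second lens, so d_o2 = 27.059 cm.
Applying the thin-lens equation again with f_2 = 9.5 cm and d_o2 = 27.059 cm gives d_i2 = 14.640 cm.

14.6 cm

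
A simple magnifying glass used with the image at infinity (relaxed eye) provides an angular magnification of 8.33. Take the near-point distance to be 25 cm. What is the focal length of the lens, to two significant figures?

3.0 cm

For the image at infinity, M = D/f.
f = D/M = 25/8.33 = 3.001 cm.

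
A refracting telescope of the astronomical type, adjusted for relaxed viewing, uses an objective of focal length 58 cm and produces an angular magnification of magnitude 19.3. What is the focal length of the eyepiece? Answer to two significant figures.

|M| = f_obj/f_eye, so f_eye = f_obj/|M| = 58/19.3 = 3.005 cm.

3.0 cm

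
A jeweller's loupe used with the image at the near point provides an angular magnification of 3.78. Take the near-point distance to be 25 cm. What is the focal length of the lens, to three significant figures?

For the image at the near point, M = 1 + D/f.
f = D/(M - 1) = 25/(3.78 - 1) = 8.993 cm.

8.99 cm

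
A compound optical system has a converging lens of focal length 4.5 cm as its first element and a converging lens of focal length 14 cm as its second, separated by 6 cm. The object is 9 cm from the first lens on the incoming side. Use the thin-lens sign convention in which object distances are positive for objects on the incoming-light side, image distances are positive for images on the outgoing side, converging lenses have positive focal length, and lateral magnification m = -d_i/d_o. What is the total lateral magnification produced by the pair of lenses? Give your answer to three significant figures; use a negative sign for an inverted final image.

-0.824

First lens: d_i1 = 1/(1/4.5 - 1/9) = 9.000 cm.
m_1 = -(9.000)/9 = -1.0000.
This image would form 9.000 cm past lens 1, i.e. 3.000 cm beyond lens 2, so it is a virtual object for lens 2: d_o2 = 6 - 9.000 = -3.000 cm.
Second lens: d_i2 = 1/(1/14 - 1/(-3.000)) = 2.471 cm.
m_2 = -(2.471)/(-3.000) = 0.8235.
Total m = m_1 x m_2 = (-1.0000)(0.8235) = -0.8235.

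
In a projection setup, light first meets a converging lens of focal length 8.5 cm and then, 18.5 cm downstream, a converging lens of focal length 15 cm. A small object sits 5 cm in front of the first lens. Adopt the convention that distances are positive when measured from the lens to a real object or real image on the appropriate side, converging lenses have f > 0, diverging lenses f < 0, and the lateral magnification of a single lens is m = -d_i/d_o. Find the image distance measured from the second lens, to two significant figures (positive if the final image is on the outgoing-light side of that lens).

29 cm

Applying the thin-lens equation to the first lens, 1/8.5 = 1/5 + 1/d_i1, which gives d_i1 = -12.143 cm.
With d_i1 < 0 the first image is virtual and lies on the object side; the object distance for lens 2 is d_o2 = 18.5 - (-12.143) = 30.643 cm.
Applying the thin-lens equation again with f_2 = 15 cm and d_o2 = 30.643 cm gives d_i2 = 29.384 cm.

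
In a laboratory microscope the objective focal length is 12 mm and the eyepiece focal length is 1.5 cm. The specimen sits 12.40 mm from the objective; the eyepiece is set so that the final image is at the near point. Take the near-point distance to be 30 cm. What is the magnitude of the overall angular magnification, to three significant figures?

630

Convert to cm: f_obj = 12 mm = 1.2 cm; d_o = 12.40 mm = 1.24 cm.
Objective: 1/d_i = 1/f_obj - 1/d_o = 1/1.2 - 1/1.24 = 0.02688 cm^-1, so d_i = 37.200 cm.
m_obj = -d_i/d_o = -37.200/1.24 = -30.000.
Eyepiece angular magnification (image at near point): M_eye = 1 + D/f_e = 1 + 30/1.5 = 21.000.
Overall M = m_obj x M_eye = (-30.000)(21.000) = -630.00.
|M| = 630.00.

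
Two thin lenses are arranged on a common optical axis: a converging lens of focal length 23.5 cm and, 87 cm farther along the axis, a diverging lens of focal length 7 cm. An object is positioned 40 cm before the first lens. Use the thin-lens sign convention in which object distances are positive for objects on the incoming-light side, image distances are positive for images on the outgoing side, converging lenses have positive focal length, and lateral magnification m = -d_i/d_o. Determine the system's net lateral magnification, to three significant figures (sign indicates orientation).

-0.269

Applying the thin-lens equation to the first lens, 1/23.5 = 1/40 + 1/d_i1, which gives d_i1 = 56.970 cm.
Its lateral magnification is m_1 = -d_i1/d_o1 = -(56.970)/40 = -1.4242.
The intermediate image is 56.970 cm to the right of lens 1, so d_o2 = L - d_i1 = 87 - 56.970 = 30.030 cm.
Applying the thin-lens equation again with f_2 = -7 cm and d_o2 = 30.030 cm gives d_i2 = -5.677 cm.
m_2 = -(-5.677)/(30.030) = 0.1890.
The system's lateral magnification is m_1 m_2 = (-1.4242)(0.1890) = -0.2692.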